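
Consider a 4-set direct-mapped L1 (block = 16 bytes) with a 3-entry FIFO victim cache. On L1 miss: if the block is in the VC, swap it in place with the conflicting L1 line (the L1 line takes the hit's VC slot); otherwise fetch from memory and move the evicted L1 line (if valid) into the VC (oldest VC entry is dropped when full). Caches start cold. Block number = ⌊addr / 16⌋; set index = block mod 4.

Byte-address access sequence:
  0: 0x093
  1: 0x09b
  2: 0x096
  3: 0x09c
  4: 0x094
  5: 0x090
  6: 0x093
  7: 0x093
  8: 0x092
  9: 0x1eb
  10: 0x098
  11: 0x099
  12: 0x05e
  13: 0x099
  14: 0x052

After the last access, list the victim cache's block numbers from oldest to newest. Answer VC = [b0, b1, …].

VC = [9]

#0 0x93→b9/s1 MISS; vc=[]
#1 0x9b→b9/s1 L1-HIT; vc=[]
#2 0x96→b9/s1 L1-HIT; vc=[]
#3 0x9c→b9/s1 L1-HIT; vc=[]
#4 0x94→b9/s1 L1-HIT; vc=[]
#5 0x90→b9/s1 L1-HIT; vc=[]
#6 0x93→b9/s1 L1-HIT; vc=[]
#7 0x93→b9/s1 L1-HIT; vc=[]
#8 0x92→b9/s1 L1-HIT; vc=[]
#9 0x1eb→b30/s2 MISS; vc=[]
#10 0x98→b9/s1 L1-HIT; vc=[]
#11 0x99→b9/s1 L1-HIT; vc=[]
#12 0x5e→b5/s1 MISS; vc=[9]
#13 0x99→b9/s1 VC-HIT; vc=[5]
#14 0x52→b5/s1 VC-HIT; vc=[9]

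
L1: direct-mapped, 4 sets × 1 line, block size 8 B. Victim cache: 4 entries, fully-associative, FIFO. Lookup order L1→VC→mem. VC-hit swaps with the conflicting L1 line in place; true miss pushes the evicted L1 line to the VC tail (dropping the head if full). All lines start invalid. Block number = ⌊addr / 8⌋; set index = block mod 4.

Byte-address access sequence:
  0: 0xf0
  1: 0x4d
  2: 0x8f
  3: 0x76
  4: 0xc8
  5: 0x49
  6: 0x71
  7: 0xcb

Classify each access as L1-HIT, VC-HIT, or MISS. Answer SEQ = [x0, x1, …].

0: 0xf0 (blk 30, set 2) → MISS  vc=[]
1: 0x4d (blk 9, set 1) → MISS  vc=[]
2: 0x8f (blk 17, set 1) → MISS  vc=[9]
3: 0x76 (blk 14, set 2) → MISS  vc=[9, 30]
4: 0xc8 (blk 25, set 1) → MISS  vc=[9, 30, 17]
5: 0x49 (blk 9, set 1) → VC-HIT  vc=[25, 30, 17]
6: 0x71 (blk 14, set 2) → L1-HIT  vc=[25, 30, 17]
7: 0xcb (blk 25, set 1) → VC-HIT  vc=[9, 30, 17]

SEQ = [MISS, MISS, MISS, MISS, MISS, VC-HIT, L1-HIT, VC-HIT]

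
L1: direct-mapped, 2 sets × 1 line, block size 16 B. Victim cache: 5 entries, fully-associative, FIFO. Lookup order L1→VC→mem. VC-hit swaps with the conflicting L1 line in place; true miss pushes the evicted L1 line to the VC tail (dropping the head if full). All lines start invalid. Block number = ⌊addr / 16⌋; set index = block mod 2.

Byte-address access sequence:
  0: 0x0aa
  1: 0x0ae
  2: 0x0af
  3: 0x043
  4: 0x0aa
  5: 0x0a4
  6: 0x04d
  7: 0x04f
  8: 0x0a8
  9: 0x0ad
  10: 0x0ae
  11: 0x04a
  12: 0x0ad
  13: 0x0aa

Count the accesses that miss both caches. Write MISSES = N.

MISSES = 2

0: 0xaa (blk 10, set 0) → MISS  vc=[]
1: 0xae (blk 10, set 0) → L1-HIT  vc=[]
2: 0xaf (blk 10, set 0) → L1-HIT  vc=[]
3: 0x43 (blk 4, set 0) → MISS  vc=[10]
4: 0xaa (blk 10, set 0) → VC-HIT  vc=[4]
5: 0xa4 (blk 10, set 0) → L1-HIT  vc=[4]
6: 0x4d (blk 4, set 0) → VC-HIT  vc=[10]
7: 0x4f (blk 4, set 0) → L1-HIT  vc=[10]
8: 0xa8 (blk 10, set 0) → VC-HIT  vc=[4]
9: 0xad (blk 10, set 0) → L1-HIT  vc=[4]
10: 0xae (blk 10, set 0) → L1-HIT  vc=[4]
11: 0x4a (blk 4, set 0) → VC-HIT  vc=[10]
12: 0xad (blk 10, set 0) → VC-HIT  vc=[4]
13: 0xaa (blk 10, set 0) → L1-HIT  vc=[4]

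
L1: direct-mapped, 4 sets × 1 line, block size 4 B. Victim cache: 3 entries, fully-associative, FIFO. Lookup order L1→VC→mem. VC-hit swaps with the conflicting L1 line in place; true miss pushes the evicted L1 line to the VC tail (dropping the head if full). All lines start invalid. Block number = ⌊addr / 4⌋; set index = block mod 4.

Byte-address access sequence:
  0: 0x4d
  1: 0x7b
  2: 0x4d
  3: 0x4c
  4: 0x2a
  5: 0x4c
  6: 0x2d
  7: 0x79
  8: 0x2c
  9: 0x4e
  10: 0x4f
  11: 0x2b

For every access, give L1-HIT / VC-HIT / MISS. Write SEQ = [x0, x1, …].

SEQ = [MISS, MISS, L1-HIT, L1-HIT, MISS, L1-HIT, MISS, VC-HIT, L1-HIT, VC-HIT, L1-HIT, VC-HIT]

  [0] addr=0x4d blk=19 s=3: MISS | VC []
  [1] addr=0x7b blk=30 s=2: MISS | VC []
  [2] addr=0x4d blk=19 s=3: L1-HIT | VC []
  [3] addr=0x4c blk=19 s=3: L1-HIT | VC []
  [4] addr=0x2a blk=10 s=2: MISS | VC [30]
  [5] addr=0x4c blk=19 s=3: L1-HIT | VC [30]
  [6] addr=0x2d blk=11 s=3: MISS | VC [30, 19]
  [7] addr=0x79 blk=30 s=2: VC-HIT | VC [10, 19]
  [8] addr=0x2c blk=11 s=3: L1-HIT | VC [10, 19]
  [9] addr=0x4e blk=19 s=3: VC-HIT | VC [10, 11]
  [10] addr=0x4f blk=19 s=3: L1-HIT | VC [10, 11]
  [11] addr=0x2b blk=10 s=2: VC-HIT | VC [30, 11]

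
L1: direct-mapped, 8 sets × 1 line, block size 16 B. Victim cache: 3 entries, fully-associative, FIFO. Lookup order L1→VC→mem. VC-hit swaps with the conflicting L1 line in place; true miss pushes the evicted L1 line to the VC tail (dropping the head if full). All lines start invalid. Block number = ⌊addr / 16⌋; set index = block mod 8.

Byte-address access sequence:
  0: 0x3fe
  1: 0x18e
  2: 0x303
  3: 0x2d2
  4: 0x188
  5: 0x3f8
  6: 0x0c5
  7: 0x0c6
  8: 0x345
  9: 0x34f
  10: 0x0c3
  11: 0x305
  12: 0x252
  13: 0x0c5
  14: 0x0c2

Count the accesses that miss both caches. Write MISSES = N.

#0 0x3fe→b63/s7 MISS; vc=[]
#1 0x18e→b24/s0 MISS; vc=[]
#2 0x303→b48/s0 MISS; vc=[24]
#3 0x2d2→b45/s5 MISS; vc=[24]
#4 0x188→b24/s0 VC-HIT; vc=[48]
#5 0x3f8→b63/s7 L1-HIT; vc=[48]
#6 0xc5→b12/s4 MISS; vc=[48]
#7 0xc6→b12/s4 L1-HIT; vc=[48]
#8 0x345→b52/s4 MISS; vc=[48,12]
#9 0x34f→b52/s4 L1-HIT; vc=[48,12]
#10 0xc3→b12/s4 VC-HIT; vc=[48,52]
#11 0x305→b48/s0 VC-HIT; vc=[24,52]
#12 0x252→b37/s5 MISS; vc=[24,52,45]
#13 0xc5→b12/s4 L1-HIT; vc=[24,52,45]
#14 0xc2→b12/s4 L1-HIT; vc=[24,52,45]

MISSES = 7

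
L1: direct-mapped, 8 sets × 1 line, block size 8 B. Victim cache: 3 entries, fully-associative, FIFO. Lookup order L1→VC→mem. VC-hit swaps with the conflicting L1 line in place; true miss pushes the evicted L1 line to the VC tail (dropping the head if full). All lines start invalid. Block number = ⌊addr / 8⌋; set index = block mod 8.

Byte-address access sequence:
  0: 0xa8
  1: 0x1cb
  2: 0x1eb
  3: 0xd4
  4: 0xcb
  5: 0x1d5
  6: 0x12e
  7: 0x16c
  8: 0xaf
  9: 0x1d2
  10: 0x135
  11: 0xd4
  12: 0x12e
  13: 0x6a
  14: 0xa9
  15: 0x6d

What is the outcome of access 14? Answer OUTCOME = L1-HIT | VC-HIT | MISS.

#0 0xa8→b21/s5 MISS; vc=[]
#1 0x1cb→b57/s1 MISS; vc=[]
#2 0x1eb→b61/s5 MISS; vc=[21]
#3 0xd4→b26/s2 MISS; vc=[21]
#4 0xcb→b25/s1 MISS; vc=[21,57]
#5 0x1d5→b58/s2 MISS; vc=[21,57,26]
#6 0x12e→b37/s5 MISS; vc=[57,26,61]
#7 0x16c→b45/s5 MISS; vc=[26,61,37]
#8 0xaf→b21/s5 MISS; vc=[61,37,45]
#9 0x1d2→b58/s2 L1-HIT; vc=[61,37,45]
#10 0x135→b38/s6 MISS; vc=[61,37,45]
#11 0xd4→b26/s2 MISS; vc=[37,45,58]
#12 0x12e→b37/s5 VC-HIT; vc=[21,45,58]
#13 0x6a→b13/s5 MISS; vc=[45,58,37]
#14 0xa9→b21/s5 MISS; vc=[58,37,13]
#15 0x6d→b13/s5 VC-HIT; vc=[58,37,21]

OUTCOME = MISS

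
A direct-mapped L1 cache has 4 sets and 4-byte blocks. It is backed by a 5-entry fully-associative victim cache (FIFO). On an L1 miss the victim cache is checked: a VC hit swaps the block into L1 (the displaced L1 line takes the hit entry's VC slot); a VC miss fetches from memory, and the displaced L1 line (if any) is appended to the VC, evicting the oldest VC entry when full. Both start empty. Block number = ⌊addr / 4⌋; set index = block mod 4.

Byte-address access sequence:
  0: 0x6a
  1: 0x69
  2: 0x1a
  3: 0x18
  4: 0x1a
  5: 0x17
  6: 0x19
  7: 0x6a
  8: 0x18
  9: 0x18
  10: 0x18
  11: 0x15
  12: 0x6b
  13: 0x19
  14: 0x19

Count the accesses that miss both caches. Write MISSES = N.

  [0] addr=0x6a blk=26 s=2: MISS | VC []
  [1] addr=0x69 blk=26 s=2: L1-HIT | VC []
  [2] addr=0x1a blk=6 s=2: MISS | VC [26]
  [3] addr=0x18 blk=6 s=2: L1-HIT | VC [26]
  [4] addr=0x1a blk=6 s=2: L1-HIT | VC [26]
  [5] addr=0x17 blk=5 s=1: MISS | VC [26]
  [6] addr=0x19 blk=6 s=2: L1-HIT | VC [26]
  [7] addr=0x6a blk=26 s=2: VC-HIT | VC [6]
  [8] addr=0x18 blk=6 s=2: VC-HIT | VC [26]
  [9] addr=0x18 blk=6 s=2: L1-HIT | VC [26]
  [10] addr=0x18 blk=6 s=2: L1-HIT | VC [26]
  [11] addr=0x15 blk=5 s=1: L1-HIT | VC [26]
  [12] addr=0x6b blk=26 s=2: VC-HIT | VC [6]
  [13] addr=0x19 blk=6 s=2: VC-HIT | VC [26]
  [14] addr=0x19 blk=6 s=2: L1-HIT | VC [26]

MISSES = 3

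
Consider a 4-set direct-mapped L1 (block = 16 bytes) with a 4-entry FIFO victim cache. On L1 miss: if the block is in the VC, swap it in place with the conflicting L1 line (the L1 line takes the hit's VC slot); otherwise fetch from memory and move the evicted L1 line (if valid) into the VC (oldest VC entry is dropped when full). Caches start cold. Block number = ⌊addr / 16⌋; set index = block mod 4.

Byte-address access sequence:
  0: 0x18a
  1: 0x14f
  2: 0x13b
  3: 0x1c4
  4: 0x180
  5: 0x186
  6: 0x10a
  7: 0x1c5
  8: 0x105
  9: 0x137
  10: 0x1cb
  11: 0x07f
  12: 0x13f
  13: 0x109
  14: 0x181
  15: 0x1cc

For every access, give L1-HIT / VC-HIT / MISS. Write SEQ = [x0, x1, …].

0: 0x18a (blk 24, set 0) → MISS  vc=[]
1: 0x14f (blk 20, set 0) → MISS  vc=[24]
2: 0x13b (blk 19, set 3) → MISS  vc=[24]
3: 0x1c4 (blk 28, set 0) → MISS  vc=[24, 20]
4: 0x180 (blk 24, set 0) → VC-HIT  vc=[28, 20]
5: 0x186 (blk 24, set 0) → L1-HIT  vc=[28, 20]
6: 0x10a (blk 16, set 0) → MISS  vc=[28, 20, 24]
7: 0x1c5 (blk 28, set 0) → VC-HIT  vc=[16, 20, 24]
8: 0x105 (blk 16, set 0) → VC-HIT  vc=[28, 20, 24]
9: 0x137 (blk 19, set 3) → L1-HIT  vc=[28, 20, 24]
10: 0x1cb (blk 28, set 0) → VC-HIT  vc=[16, 20, 24]
11: 0x7f (blk 7, set 3) → MISS  vc=[16, 20, 24, 19]
12: 0x13f (blk 19, set 3) → VC-HIT  vc=[16, 20, 24, 7]
13: 0x109 (blk 16, set 0) → VC-HIT  vc=[28, 20, 24, 7]
14: 0x181 (blk 24, set 0) → VC-HIT  vc=[28, 20, 16, 7]
15: 0x1cc (blk 28, set 0) → VC-HIT  vc=[24, 20, 16, 7]

SEQ = [MISS, MISS, MISS, MISS, VC-HIT, L1-HIT, MISS, VC-HIT, VC-HIT, L1-HIT, VC-HIT, MISS, VC-HIT, VC-HIT, VC-HIT, VC-HIT]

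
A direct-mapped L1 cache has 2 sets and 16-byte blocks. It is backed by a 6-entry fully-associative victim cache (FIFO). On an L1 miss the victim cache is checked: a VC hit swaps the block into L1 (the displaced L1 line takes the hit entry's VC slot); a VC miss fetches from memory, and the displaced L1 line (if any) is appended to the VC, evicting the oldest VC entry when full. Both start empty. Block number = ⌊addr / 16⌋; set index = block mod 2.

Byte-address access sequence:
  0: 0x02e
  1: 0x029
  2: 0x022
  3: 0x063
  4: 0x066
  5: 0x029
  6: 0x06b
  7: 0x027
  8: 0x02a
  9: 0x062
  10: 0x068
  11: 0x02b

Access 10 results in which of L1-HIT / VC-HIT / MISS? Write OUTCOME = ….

  [0] addr=0x2e blk=2 s=0: MISS | VC []
  [1] addr=0x29 blk=2 s=0: L1-HIT | VC []
  [2] addr=0x22 blk=2 s=0: L1-HIT | VC []
  [3] addr=0x63 blk=6 s=0: MISS | VC [2]
  [4] addr=0x66 blk=6 s=0: L1-HIT | VC [2]
  [5] addr=0x29 blk=2 s=0: VC-HIT | VC [6]
  [6] addr=0x6b blk=6 s=0: VC-HIT | VC [2]
  [7] addr=0x27 blk=2 s=0: VC-HIT | VC [6]
  [8] addr=0x2a blk=2 s=0: L1-HIT | VC [6]
  [9] addr=0x62 blk=6 s=0: VC-HIT | VC [2]
  [10] addr=0x68 blk=6 s=0: L1-HIT | VC [2]
  [11] addr=0x2b blk=2 s=0: VC-HIT | VC [6]

OUTCOME = L1-HIT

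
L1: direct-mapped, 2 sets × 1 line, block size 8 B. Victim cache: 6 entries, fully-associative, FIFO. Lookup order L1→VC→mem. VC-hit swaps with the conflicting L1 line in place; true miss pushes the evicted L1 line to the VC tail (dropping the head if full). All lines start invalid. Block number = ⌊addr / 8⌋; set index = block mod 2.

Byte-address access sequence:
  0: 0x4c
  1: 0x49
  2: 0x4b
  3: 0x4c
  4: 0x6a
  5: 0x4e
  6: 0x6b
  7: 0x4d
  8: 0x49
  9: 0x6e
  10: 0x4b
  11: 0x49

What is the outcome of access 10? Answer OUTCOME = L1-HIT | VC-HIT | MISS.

0: 0x4c (blk 9, set 1) → MISS  vc=[]
1: 0x49 (blk 9, set 1) → L1-HIT  vc=[]
2: 0x4b (blk 9, set 1) → L1-HIT  vc=[]
3: 0x4c (blk 9, set 1) → L1-HIT  vc=[]
4: 0x6a (blk 13, set 1) → MISS  vc=[9]
5: 0x4e (blk 9, set 1) → VC-HIT  vc=[13]
6: 0x6b (blk 13, set 1) → VC-HIT  vc=[9]
7: 0x4d (blk 9, set 1) → VC-HIT  vc=[13]
8: 0x49 (blk 9, set 1) → L1-HIT  vc=[13]
9: 0x6e (blk 13, set 1) → VC-HIT  vc=[9]
10: 0x4b (blk 9, set 1) → VC-HIT  vc=[13]
11: 0x49 (blk 9, set 1) → L1-HIT  vc=[13]

OUTCOME = VC-HIT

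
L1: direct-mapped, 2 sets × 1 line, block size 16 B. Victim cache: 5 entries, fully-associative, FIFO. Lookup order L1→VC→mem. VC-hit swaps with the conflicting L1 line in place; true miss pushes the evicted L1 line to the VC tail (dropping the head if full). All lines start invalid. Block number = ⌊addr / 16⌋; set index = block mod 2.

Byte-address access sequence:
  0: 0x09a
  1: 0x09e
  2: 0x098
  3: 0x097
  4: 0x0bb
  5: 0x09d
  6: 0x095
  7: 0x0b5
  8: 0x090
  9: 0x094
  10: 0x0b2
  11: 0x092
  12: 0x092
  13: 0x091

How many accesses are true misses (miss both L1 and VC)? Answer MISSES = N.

MISSES = 2

  [0] addr=0x9a blk=9 s=1: MISS | VC []
  [1] addr=0x9e blk=9 s=1: L1-HIT | VC []
  [2] addr=0x98 blk=9 s=1: L1-HIT | VC []
  [3] addr=0x97 blk=9 s=1: L1-HIT | VC []
  [4] addr=0xbb blk=11 s=1: MISS | VC [9]
  [5] addr=0x9d blk=9 s=1: VC-HIT | VC [11]
  [6] addr=0x95 blk=9 s=1: L1-HIT | VC [11]
  [7] addr=0xb5 blk=11 s=1: VC-HIT | VC [9]
  [8] addr=0x90 blk=9 s=1: VC-HIT | VC [11]
  [9] addr=0x94 blk=9 s=1: L1-HIT | VC [11]
  [10] addr=0xb2 blk=11 s=1: VC-HIT | VC [9]
  [11] addr=0x92 blk=9 s=1: VC-HIT | VC [11]
  [12] addr=0x92 blk=9 s=1: L1-HIT | VC [11]
  [13] addr=0x91 blk=9 s=1: L1-HIT | VC [11]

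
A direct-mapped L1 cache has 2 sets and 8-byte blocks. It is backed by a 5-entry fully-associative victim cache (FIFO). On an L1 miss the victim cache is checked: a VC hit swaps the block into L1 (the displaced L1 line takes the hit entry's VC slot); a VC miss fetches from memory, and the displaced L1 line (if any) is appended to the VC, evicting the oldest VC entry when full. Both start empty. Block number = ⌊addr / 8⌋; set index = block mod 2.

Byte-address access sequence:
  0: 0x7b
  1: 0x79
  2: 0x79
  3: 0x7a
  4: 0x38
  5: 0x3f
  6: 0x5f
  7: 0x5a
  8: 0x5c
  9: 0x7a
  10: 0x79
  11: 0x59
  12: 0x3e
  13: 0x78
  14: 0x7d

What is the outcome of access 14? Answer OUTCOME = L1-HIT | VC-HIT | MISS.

  [0] addr=0x7b blk=15 s=1: MISS | VC []
  [1] addr=0x79 blk=15 s=1: L1-HIT | VC []
  [2] addr=0x79 blk=15 s=1: L1-HIT | VC []
  [3] addr=0x7a blk=15 s=1: L1-HIT | VC []
  [4] addr=0x38 blk=7 s=1: MISS | VC [15]
  [5] addr=0x3f blk=7 s=1: L1-HIT | VC [15]
  [6] addr=0x5f blk=11 s=1: MISS | VC [15, 7]
  [7] addr=0x5a blk=11 s=1: L1-HIT | VC [15, 7]
  [8] addr=0x5c blk=11 s=1: L1-HIT | VC [15, 7]
  [9] addr=0x7a blk=15 s=1: VC-HIT | VC [11, 7]
  [10] addr=0x79 blk=15 s=1: L1-HIT | VC [11, 7]
  [11] addr=0x59 blk=11 s=1: VC-HIT | VC [15, 7]
  [12] addr=0x3e blk=7 s=1: VC-HIT | VC [15, 11]
  [13] addr=0x78 blk=15 s=1: VC-HIT | VC [7, 11]
  [14] addr=0x7d blk=15 s=1: L1-HIT | VC [7, 11]

OUTCOME = L1-HIT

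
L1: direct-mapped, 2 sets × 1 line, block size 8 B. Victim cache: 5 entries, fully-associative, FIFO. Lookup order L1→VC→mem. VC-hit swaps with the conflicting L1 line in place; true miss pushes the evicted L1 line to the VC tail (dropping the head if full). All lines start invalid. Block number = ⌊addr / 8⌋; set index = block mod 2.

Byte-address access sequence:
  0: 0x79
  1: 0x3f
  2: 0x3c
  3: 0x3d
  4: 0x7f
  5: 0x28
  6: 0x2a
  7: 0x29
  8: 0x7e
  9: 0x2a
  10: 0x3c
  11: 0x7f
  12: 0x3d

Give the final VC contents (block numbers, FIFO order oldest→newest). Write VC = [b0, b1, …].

  [0] addr=0x79 blk=15 s=1: MISS | VC []
  [1] addr=0x3f blk=7 s=1: MISS | VC [15]
  [2] addr=0x3c blk=7 s=1: L1-HIT | VC [15]
  [3] addr=0x3d blk=7 s=1: L1-HIT | VC [15]
  [4] addr=0x7f blk=15 s=1: VC-HIT | VC [7]
  [5] addr=0x28 blk=5 s=1: MISS | VC [7, 15]
  [6] addr=0x2a blk=5 s=1: L1-HIT | VC [7, 15]
  [7] addr=0x29 blk=5 s=1: L1-HIT | VC [7, 15]
  [8] addr=0x7e blk=15 s=1: VC-HIT | VC [7, 5]
  [9] addr=0x2a blk=5 s=1: VC-HIT | VC [7, 15]
  [10] addr=0x3c blk=7 s=1: VC-HIT | VC [5, 15]
  [11] addr=0x7f blk=15 s=1: VC-HIT | VC [5, 7]
  [12] addr=0x3d blk=7 s=1: VC-HIT | VC [5, 15]

VC = [5, 15]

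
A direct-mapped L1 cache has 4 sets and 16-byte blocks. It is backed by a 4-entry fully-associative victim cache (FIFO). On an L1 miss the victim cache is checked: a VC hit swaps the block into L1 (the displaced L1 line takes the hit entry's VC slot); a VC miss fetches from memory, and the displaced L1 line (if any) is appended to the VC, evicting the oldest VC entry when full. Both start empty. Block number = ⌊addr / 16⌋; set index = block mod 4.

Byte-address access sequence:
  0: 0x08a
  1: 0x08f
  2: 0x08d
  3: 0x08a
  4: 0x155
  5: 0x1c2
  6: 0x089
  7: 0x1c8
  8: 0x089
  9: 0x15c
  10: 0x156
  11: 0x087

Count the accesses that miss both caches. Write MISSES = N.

MISSES = 3

0: 0x8a (blk 8, set 0) → MISS  vc=[]
1: 0x8f (blk 8, set 0) → L1-HIT  vc=[]
2: 0x8d (blk 8, set 0) → L1-HIT  vc=[]
3: 0x8a (blk 8, set 0) → L1-HIT  vc=[]
4: 0x155 (blk 21, set 1) → MISS  vc=[]
5: 0x1c2 (blk 28, set 0) → MISS  vc=[8]
6: 0x89 (blk 8, set 0) → VC-HIT  vc=[28]
7: 0x1c8 (blk 28, set 0) → VC-HIT  vc=[8]
8: 0x89 (blk 8, set 0) → VC-HIT  vc=[28]
9: 0x15c (blk 21, set 1) → L1-HIT  vc=[28]
10: 0x156 (blk 21, set 1) → L1-HIT  vc=[28]
11: 0x87 (blk 8, set 0) → L1-HIT  vc=[28]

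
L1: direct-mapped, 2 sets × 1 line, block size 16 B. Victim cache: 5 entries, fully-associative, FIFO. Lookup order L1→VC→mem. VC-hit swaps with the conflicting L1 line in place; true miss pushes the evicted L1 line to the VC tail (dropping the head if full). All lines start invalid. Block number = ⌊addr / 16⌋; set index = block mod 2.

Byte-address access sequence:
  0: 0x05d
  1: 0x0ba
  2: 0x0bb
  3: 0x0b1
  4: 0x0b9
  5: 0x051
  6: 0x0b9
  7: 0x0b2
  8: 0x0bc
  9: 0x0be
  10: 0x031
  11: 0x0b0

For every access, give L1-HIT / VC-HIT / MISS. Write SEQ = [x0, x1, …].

#0 0x5d→b5/s1 MISS; vc=[]
#1 0xba→b11/s1 MISS; vc=[5]
#2 0xbb→b11/s1 L1-HIT; vc=[5]
#3 0xb1→b11/s1 L1-HIT; vc=[5]
#4 0xb9→b11/s1 L1-HIT; vc=[5]
#5 0x51→b5/s1 VC-HIT; vc=[11]
#6 0xb9→b11/s1 VC-HIT; vc=[5]
#7 0xb2→b11/s1 L1-HIT; vc=[5]
#8 0xbc→b11/s1 L1-HIT; vc=[5]
#9 0xbe→b11/s1 L1-HIT; vc=[5]
#10 0x31→b3/s1 MISS; vc=[5,11]
#11 0xb0→b11/s1 VC-HIT; vc=[5,3]

SEQ = [MISS, MISS, L1-HIT, L1-HIT, L1-HIT, VC-HIT, VC-HIT, L1-HIT, L1-HIT, L1-HIT, MISS, VC-HIT]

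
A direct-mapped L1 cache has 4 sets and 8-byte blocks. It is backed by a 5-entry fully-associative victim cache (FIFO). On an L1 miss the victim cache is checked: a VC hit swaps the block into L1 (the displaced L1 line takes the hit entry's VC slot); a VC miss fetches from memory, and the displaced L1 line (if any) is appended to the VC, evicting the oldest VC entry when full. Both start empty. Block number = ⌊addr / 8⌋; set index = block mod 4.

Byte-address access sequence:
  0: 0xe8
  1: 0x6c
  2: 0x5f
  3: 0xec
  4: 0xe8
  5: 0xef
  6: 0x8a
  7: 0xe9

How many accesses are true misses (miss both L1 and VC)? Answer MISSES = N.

0: 0xe8 (blk 29, set 1) → MISS  vc=[]
1: 0x6c (blk 13, set 1) → MISS  vc=[29]
2: 0x5f (blk 11, set 3) → MISS  vc=[29]
3: 0xec (blk 29, set 1) → VC-HIT  vc=[13]
4: 0xe8 (blk 29, set 1) → L1-HIT  vc=[13]
5: 0xef (blk 29, set 1) → L1-HIT  vc=[13]
6: 0x8a (blk 17, set 1) → MISS  vc=[13, 29]
7: 0xe9 (blk 29, set 1) → VC-HIT  vc=[13, 17]

MISSES = 4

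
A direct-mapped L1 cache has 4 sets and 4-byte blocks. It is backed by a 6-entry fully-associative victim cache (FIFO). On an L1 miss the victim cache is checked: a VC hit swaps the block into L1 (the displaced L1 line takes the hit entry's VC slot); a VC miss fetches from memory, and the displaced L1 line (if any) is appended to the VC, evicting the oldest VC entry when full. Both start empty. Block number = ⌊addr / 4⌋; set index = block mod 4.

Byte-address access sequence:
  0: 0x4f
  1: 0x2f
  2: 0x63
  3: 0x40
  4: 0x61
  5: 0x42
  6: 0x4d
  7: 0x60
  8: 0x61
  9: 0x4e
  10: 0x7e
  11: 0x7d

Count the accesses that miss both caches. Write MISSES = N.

0: 0x4f (blk 19, set 3) → MISS  vc=[]
1: 0x2f (blk 11, set 3) → MISS  vc=[19]
2: 0x63 (blk 24, set 0) → MISS  vc=[19]
3: 0x40 (blk 16, set 0) → MISS  vc=[19, 24]
4: 0x61 (blk 24, set 0) → VC-HIT  vc=[19, 16]
5: 0x42 (blk 16, set 0) → VC-HIT  vc=[19, 24]
6: 0x4d (blk 19, set 3) → VC-HIT  vc=[11, 24]
7: 0x60 (blk 24, set 0) → VC-HIT  vc=[11, 16]
8: 0x61 (blk 24, set 0) → L1-HIT  vc=[11, 16]
9: 0x4e (blk 19, set 3) → L1-HIT  vc=[11, 16]
10: 0x7e (blk 31, set 3) → MISS  vc=[11, 16, 19]
11: 0x7d (blk 31, set 3) → L1-HIT  vc=[11, 16, 19]

MISSES = 5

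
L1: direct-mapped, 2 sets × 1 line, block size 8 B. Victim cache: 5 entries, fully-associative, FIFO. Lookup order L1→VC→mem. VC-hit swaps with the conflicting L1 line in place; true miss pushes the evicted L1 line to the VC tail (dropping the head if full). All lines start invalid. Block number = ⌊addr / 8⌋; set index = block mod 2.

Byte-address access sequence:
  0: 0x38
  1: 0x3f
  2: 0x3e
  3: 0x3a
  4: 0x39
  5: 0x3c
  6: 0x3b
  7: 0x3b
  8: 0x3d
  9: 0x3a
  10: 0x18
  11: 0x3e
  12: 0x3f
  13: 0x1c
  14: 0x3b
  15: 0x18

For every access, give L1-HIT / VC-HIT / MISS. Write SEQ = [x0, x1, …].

#0 0x38→b7/s1 MISS; vc=[]
#1 0x3f→b7/s1 L1-HIT; vc=[]
#2 0x3e→b7/s1 L1-HIT; vc=[]
#3 0x3a→b7/s1 L1-HIT; vc=[]
#4 0x39→b7/s1 L1-HIT; vc=[]
#5 0x3c→b7/s1 L1-HIT; vc=[]
#6 0x3b→b7/s1 L1-HIT; vc=[]
#7 0x3b→b7/s1 L1-HIT; vc=[]
#8 0x3d→b7/s1 L1-HIT; vc=[]
#9 0x3a→b7/s1 L1-HIT; vc=[]
#10 0x18→b3/s1 MISS; vc=[7]
#11 0x3e→b7/s1 VC-HIT; vc=[3]
#12 0x3f→b7/s1 L1-HIT; vc=[3]
#13 0x1c→b3/s1 VC-HIT; vc=[7]
#14 0x3b→b7/s1 VC-HIT; vc=[3]
#15 0x18→b3/s1 VC-HIT; vc=[7]

SEQ = [MISS, L1-HIT, L1-HIT, L1-HIT, L1-HIT, L1-HIT, L1-HIT, L1-HIT, L1-HIT, L1-HIT, MISS, VC-HIT, L1-HIT, VC-HIT, VC-HIT, VC-HIT]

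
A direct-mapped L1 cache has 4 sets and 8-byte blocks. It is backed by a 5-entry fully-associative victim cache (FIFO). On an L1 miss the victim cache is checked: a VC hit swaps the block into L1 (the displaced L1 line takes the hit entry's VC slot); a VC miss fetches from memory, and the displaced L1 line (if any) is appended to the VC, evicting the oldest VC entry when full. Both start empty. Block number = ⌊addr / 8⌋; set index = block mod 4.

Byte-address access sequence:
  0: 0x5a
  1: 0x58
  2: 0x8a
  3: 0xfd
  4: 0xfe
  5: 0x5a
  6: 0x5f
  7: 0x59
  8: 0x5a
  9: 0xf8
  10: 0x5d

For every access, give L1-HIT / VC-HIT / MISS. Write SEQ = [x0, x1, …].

SEQ = [MISS, L1-HIT, MISS, MISS, L1-HIT, VC-HIT, L1-HIT, L1-HIT, L1-HIT, VC-HIT, VC-HIT]

#0 0x5a→b11/s3 MISS; vc=[]
#1 0x58→b11/s3 L1-HIT; vc=[]
#2 0x8a→b17/s1 MISS; vc=[]
#3 0xfd→b31/s3 MISS; vc=[11]
#4 0xfe→b31/s3 L1-HIT; vc=[11]
#5 0x5a→b11/s3 VC-HIT; vc=[31]
#6 0x5f→b11/s3 L1-HIT; vc=[31]
#7 0x59→b11/s3 L1-HIT; vc=[31]
#8 0x5a→b11/s3 L1-HIT; vc=[31]
#9 0xf8→b31/s3 VC-HIT; vc=[11]
#10 0x5d→b11/s3 VC-HIT; vc=[31]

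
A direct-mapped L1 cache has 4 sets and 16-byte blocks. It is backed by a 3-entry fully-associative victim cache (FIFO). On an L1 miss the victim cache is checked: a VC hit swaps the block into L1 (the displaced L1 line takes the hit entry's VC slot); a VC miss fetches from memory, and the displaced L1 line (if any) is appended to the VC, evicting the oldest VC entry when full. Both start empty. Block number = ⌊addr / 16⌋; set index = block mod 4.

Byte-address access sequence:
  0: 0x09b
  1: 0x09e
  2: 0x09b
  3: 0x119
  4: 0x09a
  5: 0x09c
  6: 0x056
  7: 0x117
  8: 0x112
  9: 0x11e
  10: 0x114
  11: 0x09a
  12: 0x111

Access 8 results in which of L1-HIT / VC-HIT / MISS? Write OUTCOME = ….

OUTCOME = L1-HIT

#0 0x9b→b9/s1 MISS; vc=[]
#1 0x9e→b9/s1 L1-HIT; vc=[]
#2 0x9b→b9/s1 L1-HIT; vc=[]
#3 0x119→b17/s1 MISS; vc=[9]
#4 0x9a→b9/s1 VC-HIT; vc=[17]
#5 0x9c→b9/s1 L1-HIT; vc=[17]
#6 0x56→b5/s1 MISS; vc=[17,9]
#7 0x117→b17/s1 VC-HIT; vc=[5,9]
#8 0x112→b17/s1 L1-HIT; vc=[5,9]
#9 0x11e→b17/s1 L1-HIT; vc=[5,9]
#10 0x114→b17/s1 L1-HIT; vc=[5,9]
#11 0x9a→b9/s1 VC-HIT; vc=[5,17]
#12 0x111→b17/s1 VC-HIT; vc=[5,9]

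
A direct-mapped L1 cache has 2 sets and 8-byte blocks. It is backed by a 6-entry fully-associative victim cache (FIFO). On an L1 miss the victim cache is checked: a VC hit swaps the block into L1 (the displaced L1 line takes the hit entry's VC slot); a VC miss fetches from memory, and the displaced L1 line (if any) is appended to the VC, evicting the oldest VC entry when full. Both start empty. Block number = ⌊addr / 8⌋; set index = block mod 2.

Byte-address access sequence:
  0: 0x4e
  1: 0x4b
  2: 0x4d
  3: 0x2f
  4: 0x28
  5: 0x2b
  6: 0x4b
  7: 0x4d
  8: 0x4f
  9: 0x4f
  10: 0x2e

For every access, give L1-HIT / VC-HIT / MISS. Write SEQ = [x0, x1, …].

SEQ = [MISS, L1-HIT, L1-HIT, MISS, L1-HIT, L1-HIT, VC-HIT, L1-HIT, L1-HIT, L1-HIT, VC-HIT]

  [0] addr=0x4e blk=9 s=1: MISS | VC []
  [1] addr=0x4b blk=9 s=1: L1-HIT | VC []
  [2] addr=0x4d blk=9 s=1: L1-HIT | VC []
  [3] addr=0x2f blk=5 s=1: MISS | VC [9]
  [4] addr=0x28 blk=5 s=1: L1-HIT | VC [9]
  [5] addr=0x2b blk=5 s=1: L1-HIT | VC [9]
  [6] addr=0x4b blk=9 s=1: VC-HIT | VC [5]
  [7] addr=0x4d blk=9 s=1: L1-HIT | VC [5]
  [8] addr=0x4f blk=9 s=1: L1-HIT | VC [5]
  [9] addr=0x4f blk=9 s=1: L1-HIT | VC [5]
  [10] addr=0x2e blk=5 s=1: VC-HIT | VC [9]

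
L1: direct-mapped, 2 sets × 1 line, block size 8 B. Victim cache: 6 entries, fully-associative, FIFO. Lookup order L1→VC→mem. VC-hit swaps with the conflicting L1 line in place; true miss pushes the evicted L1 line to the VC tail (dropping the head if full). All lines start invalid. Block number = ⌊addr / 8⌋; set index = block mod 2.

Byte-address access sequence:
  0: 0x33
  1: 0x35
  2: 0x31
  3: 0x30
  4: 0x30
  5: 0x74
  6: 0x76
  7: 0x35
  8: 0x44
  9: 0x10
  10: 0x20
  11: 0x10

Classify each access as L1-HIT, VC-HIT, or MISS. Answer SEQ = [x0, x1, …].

  [0] addr=0x33 blk=6 s=0: MISS | VC []
  [1] addr=0x35 blk=6 s=0: L1-HIT | VC []
  [2] addr=0x31 blk=6 s=0: L1-HIT | VC []
  [3] addr=0x30 blk=6 s=0: L1-HIT | VC []
  [4] addr=0x30 blk=6 s=0: L1-HIT | VC []
  [5] addr=0x74 blk=14 s=0: MISS | VC [6]
  [6] addr=0x76 blk=14 s=0: L1-HIT | VC [6]
  [7] addr=0x35 blk=6 s=0: VC-HIT | VC [14]
  [8] addr=0x44 blk=8 s=0: MISS | VC [14, 6]
  [9] addr=0x10 blk=2 s=0: MISS | VC [14, 6, 8]
  [10] addr=0x20 blk=4 s=0: MISS | VC [14, 6, 8, 2]
  [11] addr=0x10 blk=2 s=0: VC-HIT | VC [14, 6, 8, 4]

SEQ = [MISS, L1-HIT, L1-HIT, L1-HIT, L1-HIT, MISS, L1-HIT, VC-HIT, MISS, MISS, MISS, VC-HIT]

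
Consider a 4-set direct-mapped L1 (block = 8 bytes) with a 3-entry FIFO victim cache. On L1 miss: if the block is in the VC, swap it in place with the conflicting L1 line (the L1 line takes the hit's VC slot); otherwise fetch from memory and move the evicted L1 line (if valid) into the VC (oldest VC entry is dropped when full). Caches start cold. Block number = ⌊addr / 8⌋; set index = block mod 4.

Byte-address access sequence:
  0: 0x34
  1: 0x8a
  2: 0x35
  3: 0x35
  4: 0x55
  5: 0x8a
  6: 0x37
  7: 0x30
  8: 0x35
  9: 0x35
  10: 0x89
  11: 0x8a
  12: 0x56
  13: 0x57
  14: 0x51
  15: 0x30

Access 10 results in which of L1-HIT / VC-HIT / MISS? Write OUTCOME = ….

OUTCOME = L1-HIT

  [0] addr=0x34 blk=6 s=2: MISS | VC []
  [1] addr=0x8a blk=17 s=1: MISS | VC []
  [2] addr=0x35 blk=6 s=2: L1-HIT | VC []
  [3] addr=0x35 blk=6 s=2: L1-HIT | VC []
  [4] addr=0x55 blk=10 s=2: MISS | VC [6]
  [5] addr=0x8a blk=17 s=1: L1-HIT | VC [6]
  [6] addr=0x37 blk=6 s=2: VC-HIT | VC [10]
  [7] addr=0x30 blk=6 s=2: L1-HIT | VC [10]
  [8] addr=0x35 blk=6 s=2: L1-HIT | VC [10]
  [9] addr=0x35 blk=6 s=2: L1-HIT | VC [10]
  [10] addr=0x89 blk=17 s=1: L1-HIT | VC [10]
  [11] addr=0x8a blk=17 s=1: L1-HIT | VC [10]
  [12] addr=0x56 blk=10 s=2: VC-HIT | VC [6]
  [13] addr=0x57 blk=10 s=2: L1-HIT | VC [6]
  [14] addr=0x51 blk=10 s=2: L1-HIT | VC [6]
  [15] addr=0x30 blk=6 s=2: VC-HIT | VC [10]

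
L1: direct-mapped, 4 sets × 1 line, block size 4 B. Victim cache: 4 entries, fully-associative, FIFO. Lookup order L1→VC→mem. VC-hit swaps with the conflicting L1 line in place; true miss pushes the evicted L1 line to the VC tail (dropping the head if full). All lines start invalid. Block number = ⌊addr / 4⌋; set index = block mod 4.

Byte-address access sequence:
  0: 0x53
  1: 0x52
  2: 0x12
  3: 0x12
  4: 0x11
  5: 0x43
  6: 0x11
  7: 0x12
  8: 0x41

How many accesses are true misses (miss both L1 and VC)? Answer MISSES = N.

MISSES = 3

0: 0x53 (blk 20, set 0) → MISS  vc=[]
1: 0x52 (blk 20, set 0) → L1-HIT  vc=[]
2: 0x12 (blk 4, set 0) → MISS  vc=[20]
3: 0x12 (blk 4, set 0) → L1-HIT  vc=[20]
4: 0x11 (blk 4, set 0) → L1-HIT  vc=[20]
5: 0x43 (blk 16, set 0) → MISS  vc=[20, 4]
6: 0x11 (blk 4, set 0) → VC-HIT  vc=[20, 16]
7: 0x12 (blk 4, set 0) → L1-HIT  vc=[20, 16]
8: 0x41 (blk 16, set 0) → VC-HIT  vc=[20, 4]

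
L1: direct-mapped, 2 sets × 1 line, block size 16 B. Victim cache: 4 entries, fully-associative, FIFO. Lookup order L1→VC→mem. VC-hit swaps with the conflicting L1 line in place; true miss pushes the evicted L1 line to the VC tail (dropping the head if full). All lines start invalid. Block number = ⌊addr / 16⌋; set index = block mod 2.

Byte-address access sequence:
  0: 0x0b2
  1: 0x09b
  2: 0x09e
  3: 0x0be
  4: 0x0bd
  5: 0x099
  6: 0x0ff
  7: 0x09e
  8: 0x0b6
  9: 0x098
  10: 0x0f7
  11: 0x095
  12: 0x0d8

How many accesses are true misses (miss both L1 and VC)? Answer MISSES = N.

MISSES = 4

#0 0xb2→b11/s1 MISS; vc=[]
#1 0x9b→b9/s1 MISS; vc=[11]
#2 0x9e→b9/s1 L1-HIT; vc=[11]
#3 0xbe→b11/s1 VC-HIT; vc=[9]
#4 0xbd→b11/s1 L1-HIT; vc=[9]
#5 0x99→b9/s1 VC-HIT; vc=[11]
#6 0xff→b15/s1 MISS; vc=[11,9]
#7 0x9e→b9/s1 VC-HIT; vc=[11,15]
#8 0xb6→b11/s1 VC-HIT; vc=[9,15]
#9 0x98→b9/s1 VC-HIT; vc=[11,15]
#10 0xf7→b15/s1 VC-HIT; vc=[11,9]
#11 0x95→b9/s1 VC-HIT; vc=[11,15]
#12 0xd8→b13/s1 MISS; vc=[11,15,9]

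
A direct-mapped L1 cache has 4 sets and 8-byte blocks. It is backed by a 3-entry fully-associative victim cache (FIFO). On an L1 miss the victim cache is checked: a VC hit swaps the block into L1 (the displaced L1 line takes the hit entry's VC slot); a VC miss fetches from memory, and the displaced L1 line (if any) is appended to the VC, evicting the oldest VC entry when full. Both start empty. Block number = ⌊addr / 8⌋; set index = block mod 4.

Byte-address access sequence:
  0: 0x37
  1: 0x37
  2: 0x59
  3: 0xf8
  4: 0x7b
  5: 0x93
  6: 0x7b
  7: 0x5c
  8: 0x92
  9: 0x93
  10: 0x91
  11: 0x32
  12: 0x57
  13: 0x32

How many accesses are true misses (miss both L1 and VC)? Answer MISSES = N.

MISSES = 6

#0 0x37→b6/s2 MISS; vc=[]
#1 0x37→b6/s2 L1-HIT; vc=[]
#2 0x59→b11/s3 MISS; vc=[]
#3 0xf8→b31/s3 MISS; vc=[11]
#4 0x7b→b15/s3 MISS; vc=[11,31]
#5 0x93→b18/s2 MISS; vc=[11,31,6]
#6 0x7b→b15/s3 L1-HIT; vc=[11,31,6]
#7 0x5c→b11/s3 VC-HIT; vc=[15,31,6]
#8 0x92→b18/s2 L1-HIT; vc=[15,31,6]
#9 0x93→b18/s2 L1-HIT; vc=[15,31,6]
#10 0x91→b18/s2 L1-HIT; vc=[15,31,6]
#11 0x32→b6/s2 VC-HIT; vc=[15,31,18]
#12 0x57→b10/s2 MISS; vc=[31,18,6]
#13 0x32→b6/s2 VC-HIT; vc=[31,18,10]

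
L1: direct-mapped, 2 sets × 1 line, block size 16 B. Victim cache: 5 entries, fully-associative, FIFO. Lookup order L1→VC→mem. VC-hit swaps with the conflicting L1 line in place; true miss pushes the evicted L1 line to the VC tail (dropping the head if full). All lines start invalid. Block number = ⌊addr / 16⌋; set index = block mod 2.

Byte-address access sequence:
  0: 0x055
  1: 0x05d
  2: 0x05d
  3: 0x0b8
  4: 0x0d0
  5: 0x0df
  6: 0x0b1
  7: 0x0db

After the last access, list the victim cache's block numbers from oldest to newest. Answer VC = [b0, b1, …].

VC = [5, 11]

#0 0x55→b5/s1 MISS; vc=[]
#1 0x5d→b5/s1 L1-HIT; vc=[]
#2 0x5d→b5/s1 L1-HIT; vc=[]
#3 0xb8→b11/s1 MISS; vc=[5]
#4 0xd0→b13/s1 MISS; vc=[5,11]
#5 0xdf→b13/s1 L1-HIT; vc=[5,11]
#6 0xb1→b11/s1 VC-HIT; vc=[5,13]
#7 0xdb→b13/s1 VC-HIT; vc=[5,11]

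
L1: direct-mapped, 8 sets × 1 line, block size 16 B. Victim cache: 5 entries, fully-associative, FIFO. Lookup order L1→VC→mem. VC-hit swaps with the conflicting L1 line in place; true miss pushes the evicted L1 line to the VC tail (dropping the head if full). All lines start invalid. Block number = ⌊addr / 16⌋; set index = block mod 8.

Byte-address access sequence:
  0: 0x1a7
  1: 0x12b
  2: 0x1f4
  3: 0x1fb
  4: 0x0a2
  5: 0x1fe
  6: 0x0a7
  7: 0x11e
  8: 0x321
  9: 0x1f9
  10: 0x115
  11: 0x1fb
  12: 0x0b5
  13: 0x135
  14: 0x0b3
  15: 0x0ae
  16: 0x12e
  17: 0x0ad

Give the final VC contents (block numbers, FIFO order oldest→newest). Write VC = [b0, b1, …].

VC = [26, 18, 50, 19]

#0 0x1a7→b26/s2 MISS; vc=[]
#1 0x12b→b18/s2 MISS; vc=[26]
#2 0x1f4→b31/s7 MISS; vc=[26]
#3 0x1fb→b31/s7 L1-HIT; vc=[26]
#4 0xa2→b10/s2 MISS; vc=[26,18]
#5 0x1fe→b31/s7 L1-HIT; vc=[26,18]
#6 0xa7→b10/s2 L1-HIT; vc=[26,18]
#7 0x11e→b17/s1 MISS; vc=[26,18]
#8 0x321→b50/s2 MISS; vc=[26,18,10]
#9 0x1f9→b31/s7 L1-HIT; vc=[26,18,10]
#10 0x115→b17/s1 L1-HIT; vc=[26,18,10]
#11 0x1fb→b31/s7 L1-HIT; vc=[26,18,10]
#12 0xb5→b11/s3 MISS; vc=[26,18,10]
#13 0x135→b19/s3 MISS; vc=[26,18,10,11]
#14 0xb3→b11/s3 VC-HIT; vc=[26,18,10,19]
#15 0xae→b10/s2 VC-HIT; vc=[26,18,50,19]
#16 0x12e→b18/s2 VC-HIT; vc=[26,10,50,19]
#17 0xad→b10/s2 VC-HIT; vc=[26,18,50,19]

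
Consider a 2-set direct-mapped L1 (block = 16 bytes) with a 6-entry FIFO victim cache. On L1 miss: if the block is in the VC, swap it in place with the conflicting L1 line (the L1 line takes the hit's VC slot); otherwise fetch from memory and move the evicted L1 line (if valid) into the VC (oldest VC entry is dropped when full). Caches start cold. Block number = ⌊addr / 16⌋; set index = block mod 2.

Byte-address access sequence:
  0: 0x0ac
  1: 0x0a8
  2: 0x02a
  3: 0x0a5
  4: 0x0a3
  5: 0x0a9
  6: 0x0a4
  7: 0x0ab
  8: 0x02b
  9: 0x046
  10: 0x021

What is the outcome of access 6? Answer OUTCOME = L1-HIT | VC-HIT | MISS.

OUTCOME = L1-HIT

#0 0xac→b10/s0 MISS; vc=[]
#1 0xa8→b10/s0 L1-HIT; vc=[]
#2 0x2a→b2/s0 MISS; vc=[10]
#3 0xa5→b10/s0 VC-HIT; vc=[2]
#4 0xa3→b10/s0 L1-HIT; vc=[2]
#5 0xa9→b10/s0 L1-HIT; vc=[2]
#6 0xa4→b10/s0 L1-HIT; vc=[2]
#7 0xab→b10/s0 L1-HIT; vc=[2]
#8 0x2b→b2/s0 VC-HIT; vc=[10]
#9 0x46→b4/s0 MISS; vc=[10,2]
#10 0x21→b2/s0 VC-HIT; vc=[10,4]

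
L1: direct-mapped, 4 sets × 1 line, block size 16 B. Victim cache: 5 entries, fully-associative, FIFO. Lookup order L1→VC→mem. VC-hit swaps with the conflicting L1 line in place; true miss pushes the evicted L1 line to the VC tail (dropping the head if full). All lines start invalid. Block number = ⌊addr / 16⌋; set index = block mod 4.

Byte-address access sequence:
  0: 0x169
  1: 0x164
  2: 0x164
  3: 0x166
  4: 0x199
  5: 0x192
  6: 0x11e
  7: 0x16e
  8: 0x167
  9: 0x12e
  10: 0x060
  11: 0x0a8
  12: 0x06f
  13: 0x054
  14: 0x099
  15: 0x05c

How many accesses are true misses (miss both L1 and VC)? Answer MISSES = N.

  [0] addr=0x169 blk=22 s=2: MISS | VC []
  [1] addr=0x164 blk=22 s=2: L1-HIT | VC []
  [2] addr=0x164 blk=22 s=2: L1-HIT | VC []
  [3] addr=0x166 blk=22 s=2: L1-HIT | VC []
  [4] addr=0x199 blk=25 s=1: MISS | VC []
  [5] addr=0x192 blk=25 s=1: L1-HIT | VC []
  [6] addr=0x11e blk=17 s=1: MISS | VC [25]
  [7] addr=0x16e blk=22 s=2: L1-HIT | VC [25]
  [8] addr=0x167 blk=22 s=2: L1-HIT | VC [25]
  [9] addr=0x12e blk=18 s=2: MISS | VC [25, 22]
  [10] addr=0x60 blk=6 s=2: MISS | VC [25, 22, 18]
  [11] addr=0xa8 blk=10 s=2: MISS | VC [25, 22, 18, 6]
  [12] addr=0x6f blk=6 s=2: VC-HIT | VC [25, 22, 18, 10]
  [13] addr=0x54 blk=5 s=1: MISS | VC [25, 22, 18, 10, 17]
  [14] addr=0x99 blk=9 s=1: MISS | VC [22, 18, 10, 17, 5]
  [15] addr=0x5c blk=5 s=1: VC-HIT | VC [22, 18, 10, 17, 9]

MISSES = 8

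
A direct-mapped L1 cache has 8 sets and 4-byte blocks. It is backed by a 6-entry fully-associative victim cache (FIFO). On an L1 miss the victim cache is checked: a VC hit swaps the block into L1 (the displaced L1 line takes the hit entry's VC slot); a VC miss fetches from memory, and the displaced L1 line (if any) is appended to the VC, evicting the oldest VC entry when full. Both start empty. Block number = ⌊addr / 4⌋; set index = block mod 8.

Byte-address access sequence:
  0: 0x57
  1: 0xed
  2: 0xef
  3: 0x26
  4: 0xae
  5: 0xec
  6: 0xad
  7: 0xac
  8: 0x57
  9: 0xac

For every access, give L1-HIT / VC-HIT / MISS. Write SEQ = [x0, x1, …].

#0 0x57→b21/s5 MISS; vc=[]
#1 0xed→b59/s3 MISS; vc=[]
#2 0xef→b59/s3 L1-HIT; vc=[]
#3 0x26→b9/s1 MISS; vc=[]
#4 0xae→b43/s3 MISS; vc=[59]
#5 0xec→b59/s3 VC-HIT; vc=[43]
#6 0xad→b43/s3 VC-HIT; vc=[59]
#7 0xac→b43/s3 L1-HIT; vc=[59]
#8 0x57→b21/s5 L1-HIT; vc=[59]
#9 0xac→b43/s3 L1-HIT; vc=[59]

SEQ = [MISS, MISS, L1-HIT, MISS, MISS, VC-HIT, VC-HIT, L1-HIT, L1-HIT, L1-HIT]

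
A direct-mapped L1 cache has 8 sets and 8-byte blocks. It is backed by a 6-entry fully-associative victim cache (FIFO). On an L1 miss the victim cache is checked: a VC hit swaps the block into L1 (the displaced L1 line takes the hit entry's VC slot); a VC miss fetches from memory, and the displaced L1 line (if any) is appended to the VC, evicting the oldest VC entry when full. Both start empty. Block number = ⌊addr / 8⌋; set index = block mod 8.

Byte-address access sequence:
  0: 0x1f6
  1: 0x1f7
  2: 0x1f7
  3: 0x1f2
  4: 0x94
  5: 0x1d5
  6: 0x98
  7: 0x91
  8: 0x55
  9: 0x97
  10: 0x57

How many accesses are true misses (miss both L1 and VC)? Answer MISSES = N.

MISSES = 5

0: 0x1f6 (blk 62, set 6) → MISS  vc=[]
1: 0x1f7 (blk 62, set 6) → L1-HIT  vc=[]
2: 0x1f7 (blk 62, set 6) → L1-HIT  vc=[]
3: 0x1f2 (blk 62, set 6) → L1-HIT  vc=[]
4: 0x94 (blk 18, set 2) → MISS  vc=[]
5: 0x1d5 (blk 58, set 2) → MISS  vc=[18]
6: 0x98 (blk 19, set 3) → MISS  vc=[18]
7: 0x91 (blk 18, set 2) → VC-HIT  vc=[58]
8: 0x55 (blk 10, set 2) → MISS  vc=[58, 18]
9: 0x97 (blk 18, set 2) → VC-HIT  vc=[58, 10]
10: 0x57 (blk 10, set 2) → VC-HIT  vc=[58, 18]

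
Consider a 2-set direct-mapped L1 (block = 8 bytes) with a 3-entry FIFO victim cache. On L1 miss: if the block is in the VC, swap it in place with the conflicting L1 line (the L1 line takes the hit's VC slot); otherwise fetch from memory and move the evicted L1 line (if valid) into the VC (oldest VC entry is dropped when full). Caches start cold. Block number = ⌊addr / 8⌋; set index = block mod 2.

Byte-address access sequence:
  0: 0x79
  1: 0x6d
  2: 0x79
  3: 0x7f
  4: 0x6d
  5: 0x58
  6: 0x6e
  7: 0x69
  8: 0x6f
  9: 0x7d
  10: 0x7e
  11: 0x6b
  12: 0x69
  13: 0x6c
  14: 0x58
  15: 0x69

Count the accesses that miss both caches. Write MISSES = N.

MISSES = 3

0: 0x79 (blk 15, set 1) → MISS  vc=[]
1: 0x6d (blk 13, set 1) → MISS  vc=[15]
2: 0x79 (blk 15, set 1) → VC-HIT  vc=[13]
3: 0x7f (blk 15, set 1) → L1-HIT  vc=[13]
4: 0x6d (blk 13, set 1) → VC-HIT  vc=[15]
5: 0x58 (blk 11, set 1) → MISS  vc=[15, 13]
6: 0x6e (blk 13, set 1) → VC-HIT  vc=[15, 11]
7: 0x69 (blk 13, set 1) → L1-HIT  vc=[15, 11]
8: 0x6f (blk 13, set 1) → L1-HIT  vc=[15, 11]
9: 0x7d (blk 15, set 1) → VC-HIT  vc=[13, 11]
10: 0x7e (blk 15, set 1) → L1-HIT  vc=[13, 11]
11: 0x6b (blk 13, set 1) → VC-HIT  vc=[15, 11]
12: 0x69 (blk 13, set 1) → L1-HIT  vc=[15, 11]
13: 0x6c (blk 13, set 1) → L1-HIT  vc=[15, 11]
14: 0x58 (blk 11, set 1) → VC-HIT  vc=[15, 13]
15: 0x69 (blk 13, set 1) → VC-HIT  vc=[15, 11]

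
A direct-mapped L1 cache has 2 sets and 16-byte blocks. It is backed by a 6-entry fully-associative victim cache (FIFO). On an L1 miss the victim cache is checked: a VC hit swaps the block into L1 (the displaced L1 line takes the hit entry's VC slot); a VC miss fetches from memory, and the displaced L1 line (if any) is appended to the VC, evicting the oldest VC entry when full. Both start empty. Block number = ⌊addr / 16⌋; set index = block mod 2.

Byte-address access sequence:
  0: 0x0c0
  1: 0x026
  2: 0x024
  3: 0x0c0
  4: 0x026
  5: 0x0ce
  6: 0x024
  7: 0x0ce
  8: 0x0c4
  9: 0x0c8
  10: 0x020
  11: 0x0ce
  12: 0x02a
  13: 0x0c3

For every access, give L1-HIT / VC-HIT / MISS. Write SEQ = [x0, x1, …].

SEQ = [MISS, MISS, L1-HIT, VC-HIT, VC-HIT, VC-HIT, VC-HIT, VC-HIT, L1-HIT, L1-HIT, VC-HIT, VC-HIT, VC-HIT, VC-HIT]

#0 0xc0→b12/s0 MISS; vc=[]
#1 0x26→b2/s0 MISS; vc=[12]
#2 0x24→b2/s0 L1-HIT; vc=[12]
#3 0xc0→b12/s0 VC-HIT; vc=[2]
#4 0x26→b2/s0 VC-HIT; vc=[12]
#5 0xce→b12/s0 VC-HIT; vc=[2]
#6 0x24→b2/s0 VC-HIT; vc=[12]
#7 0xce→b12/s0 VC-HIT; vc=[2]
#8 0xc4→b12/s0 L1-HIT; vc=[2]
#9 0xc8→b12/s0 L1-HIT; vc=[2]
#10 0x20→b2/s0 VC-HIT; vc=[12]
#11 0xce→b12/s0 VC-HIT; vc=[2]
#12 0x2a→b2/s0 VC-HIT; vc=[12]
#13 0xc3→b12/s0 VC-HIT; vc=[2]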